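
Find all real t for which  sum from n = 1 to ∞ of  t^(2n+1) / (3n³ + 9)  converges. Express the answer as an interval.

Ratio test: |a_{n+1}/a_n| = (3n³ + 9)/(3(n+1)³ + 9) → 1 as n → ∞.
Since the exponent of t increases by 2 each term, convergence requires |t|² < 1, hence R = 1.
Endpoint t = 1: the series is dominated by a constant times Σ 1/n³, which converges (p = 3 > 1).
Endpoint t = -1: absolute convergence follows by limit comparison with Σ 1/n³.

[-1, 1]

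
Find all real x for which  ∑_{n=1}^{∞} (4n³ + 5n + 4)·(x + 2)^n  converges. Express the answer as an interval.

Apply the ratio test: |a_{n+1}| / |a_n| = (4(n+1)³ + 5(n+1) + 4)/(4n³ + 5n + 4), which tends to 1 as n → ∞.
So the series converges when |x + 2| < 1 and diverges when |x + 2| > 1; R = 1.
When x = -1, the terms do not tend to 0, so the series diverges.
Check x = -3: the terms have absolute value of order n³, which does not tend to 0, so the series diverges by the divergence test.

(-3, -1)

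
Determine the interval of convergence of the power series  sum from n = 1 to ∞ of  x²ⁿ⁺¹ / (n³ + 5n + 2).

By the ratio test, |a_{n+1}/a_n| = (n³ + 5n + 2)/((n+1)³ + 5(n+1) + 2) → 1.
Since the exponent of x increases by 2 each term, convergence requires |x|² < 1, hence R = 1.
At x = 1: the terms are on the order of 1/n³, so the series converges absolutely by comparison with the p-series (p = 3 > 1).
Check x = -1: the terms are on the order of 1/n³, so the series converges absolutely by comparison with the p-series (p = 3 > 1).

[-1, 1]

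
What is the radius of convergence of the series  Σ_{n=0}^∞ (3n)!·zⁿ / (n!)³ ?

Apply the ratio test: |a_{n+1}| / |a_n| = (3n+1)·(3n+2)·(3n+3)/(n+1)³, which tends to 27 as n → ∞.
The series converges when 27 · |z| < 1, giving R = 1/27.

R = 1/27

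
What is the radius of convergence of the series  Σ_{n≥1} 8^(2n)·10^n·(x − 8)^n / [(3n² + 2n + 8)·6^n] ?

Ratio test: |a_{n+1}/a_n| = [(3n² + 2n + 8)/(3(n+1)² + 2(n+1) + 8)] · 64·10/6 → 320/3 as n → ∞.
Thus R = 1/(320/3) = 3/320.

R = 3/320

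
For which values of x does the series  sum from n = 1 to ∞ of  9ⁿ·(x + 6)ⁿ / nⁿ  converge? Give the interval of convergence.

(−∞, ∞)

Applying the root test, |a_n|^(1/n) = 9/n → 0.
The limit is 0 for every x, so R = ∞.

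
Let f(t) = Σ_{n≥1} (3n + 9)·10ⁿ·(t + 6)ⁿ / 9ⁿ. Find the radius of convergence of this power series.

Apply the ratio test: |a_{n+1}| / |a_n| = [(3(n+1) + 9)/(3n + 9)] · 10/9, which tends to 10/9 as n → ∞.
Hence the series converges for |t + 6| < 1/(10/9) = 9/10, so the radius of convergence is 9/10.

R = 9/10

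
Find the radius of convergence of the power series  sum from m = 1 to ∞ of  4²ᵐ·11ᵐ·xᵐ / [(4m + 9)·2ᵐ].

By the ratio test, |a_{m+1}/a_m| = [(4m + 9)/(4(m+1) + 9)] · 16·11/2 → 88.
The series converges when 88 · |x| < 1, giving R = 1/88.

R = 1/88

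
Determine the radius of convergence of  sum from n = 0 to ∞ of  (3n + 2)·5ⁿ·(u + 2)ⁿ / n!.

The ratio of consecutive coefficients is (3(n+1) + 2)/(3n + 2) · 5 · 1/(n+1) → 0.
The limit is 0, so the series converges for all u; R = ∞.

R = ∞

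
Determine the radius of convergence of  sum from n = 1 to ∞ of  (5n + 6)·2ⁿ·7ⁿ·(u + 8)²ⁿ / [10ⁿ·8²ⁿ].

R = 8√35/7

The ratio of consecutive coefficients is [(5(n+1) + 6)/(5n + 6)] · 2·7/(10·64) → 7/320.
Successive powers of (u + 8) differ by 2, so the series converges when |u + 8|² · 7/320 < 1, i.e. |u + 8| < √(320/7). So R = 8√35/7.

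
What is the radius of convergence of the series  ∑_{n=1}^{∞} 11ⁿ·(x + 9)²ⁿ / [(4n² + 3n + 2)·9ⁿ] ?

R = 3√11/11

By the ratio test, |a_{n+1}/a_n| = [(4n² + 3n + 2)/(4(n+1)² + 3(n+1) + 2)] · 11/9 → 11/9.
Since the exponent of (x + 9) increases by 2 each term, convergence requires |x + 9|² < 9/11, hence R = 3√11/11.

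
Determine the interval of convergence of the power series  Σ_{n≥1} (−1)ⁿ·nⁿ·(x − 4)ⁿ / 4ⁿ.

Root test: |a_n|^(1/n) = n/4 → ∞.
The root grows without bound, so R = 0 (convergence only at x = 4).

{4}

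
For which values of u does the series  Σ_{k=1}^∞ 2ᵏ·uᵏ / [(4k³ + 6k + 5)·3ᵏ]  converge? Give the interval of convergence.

[-3/2, 3/2]

Apply the ratio test: |a_{k+1}| / |a_k| = [(4k³ + 6k + 5)/(4(k+1)³ + 6(k+1) + 5)] · 2/3, which tends to 2/3 as k → ∞.
Hence the series converges for |u| < 1/(2/3) = 3/2, so the radius of convergence is 3/2.
Endpoint u = 3/2: the terms are on the order of 1/k³, so the series converges absolutely by comparison with the p-series (p = 3 > 1).
Endpoint u = -3/2: the series is dominated by a constant times Σ 1/k³, which converges (p = 3 > 1).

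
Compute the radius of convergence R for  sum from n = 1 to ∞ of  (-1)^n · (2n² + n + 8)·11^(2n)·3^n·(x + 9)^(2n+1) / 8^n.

Apply the ratio test: |a_{n+1}| / |a_n| = [(2(n+1)² + (n+1) + 8)/(2n² + n + 8)] · 121·3/8, which tends to 363/8 as n → ∞.
Since the exponent of (x + 9) increases by 2 each term, convergence requires |x + 9|² < 8/363, hence R = 2√6/33.

R = 2√6/33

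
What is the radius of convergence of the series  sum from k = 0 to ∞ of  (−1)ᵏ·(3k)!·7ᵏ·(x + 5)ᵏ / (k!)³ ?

R = 1/189

Ratio test: |a_{k+1}/a_k| = (3k+1)·(3k+2)·(3k+3)/(k+1)³ · 7 → 189 as k → ∞.
Convergence for |x + 5| · 189 < 1, i.e. |x + 5| < 1/189. So R = 1/189.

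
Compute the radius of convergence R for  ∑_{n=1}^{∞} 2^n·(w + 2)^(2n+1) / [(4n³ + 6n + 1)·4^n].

The ratio of consecutive coefficients is [(4n³ + 6n + 1)/(4(n+1)³ + 6(n+1) + 1)] · 2/4 → 1/2.
Writing y = (w + 2)², the series in y has radius 2, so |w + 2| < √(2) and R = √2.

R = √2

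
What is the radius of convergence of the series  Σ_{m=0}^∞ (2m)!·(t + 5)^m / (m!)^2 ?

Ratio test: |a_{m+1}/a_m| = (2m+1)·(2m+2)/(m+1)² → 4 as m → ∞.
Hence the series converges for |t + 5| < 1/(4) = 1/4, so the radius of convergence is 1/4.

R = 1/4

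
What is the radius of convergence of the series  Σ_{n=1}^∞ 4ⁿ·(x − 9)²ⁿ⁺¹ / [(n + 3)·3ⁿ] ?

Apply the ratio test: |a_{n+1}| / |a_n| = [(n + 3)/((n+1) + 3)] · 4/3, which tends to 4/3 as n → ∞.
Writing y = (x − 9)², the series in y has radius 3/4, so |x − 9| < √(3/4) and R = √3/2.

R = √3/2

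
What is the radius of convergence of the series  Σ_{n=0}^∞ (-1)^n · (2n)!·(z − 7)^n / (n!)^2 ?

By the ratio test, |a_{n+1}/a_n| = (2n+1)·(2n+2)/(n+1)² → 4.
Thus R = 1/(4) = 1/4.

R = 1/4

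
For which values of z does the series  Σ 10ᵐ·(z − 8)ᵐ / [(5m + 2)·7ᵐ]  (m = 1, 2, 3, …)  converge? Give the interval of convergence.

Apply the ratio test: |a_{m+1}| / |a_m| = [(5m + 2)/(5(m+1) + 2)] · 10/7, which tends to 10/7 as m → ∞.
The series converges when 10/7 · |z − 8| < 1, giving R = 7/10.
At z = 87/10: the terms are asymptotic to a nonzero constant times 1/m, so the series diverges by limit comparison with Σ 1/m.
When z = 73/10, convergence follows from the alternating series test (terms decrease monotonically to 0).

[73/10, 87/10)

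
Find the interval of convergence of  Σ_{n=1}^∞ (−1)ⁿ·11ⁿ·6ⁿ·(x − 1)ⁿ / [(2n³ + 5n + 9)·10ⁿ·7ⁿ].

Apply the ratio test: |a_{n+1}| / |a_n| = [(2n³ + 5n + 9)/(2(n+1)³ + 5(n+1) + 9)] · 11·6/(10·7), which tends to 33/35 as n → ∞.
The series converges when 33/35 · |x − 1| < 1, giving R = 35/33.
When x = 68/33, the terms are on the order of 1/n³, so the series converges absolutely by comparison with the p-series (p = 3 > 1).
When x = -2/33, the series is dominated by a constant times Σ 1/n³, which converges (p = 3 > 1).

[-2/33, 68/33]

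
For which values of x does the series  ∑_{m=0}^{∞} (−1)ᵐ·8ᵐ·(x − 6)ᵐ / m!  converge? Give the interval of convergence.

The ratio of consecutive coefficients is 8 · 1/(m+1) → 0.
The limit is 0, so the series converges for all x; R = ∞.

(−∞, ∞)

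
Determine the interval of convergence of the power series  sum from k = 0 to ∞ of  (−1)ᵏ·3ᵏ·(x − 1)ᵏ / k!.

(−∞, ∞)

Ratio test: |a_{k+1}/a_k| = 3 · 1/(k+1) → 0 as k → ∞.
Since the limit is 0 < 1 for every x, the series converges on all of ℝ and R = ∞.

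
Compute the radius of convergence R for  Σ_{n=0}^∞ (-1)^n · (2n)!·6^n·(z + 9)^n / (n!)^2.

The ratio of consecutive coefficients is (2n+1)·(2n+2)/(n+1)² · 6 → 24.
Thus R = 1/(24) = 1/24.

R = 1/24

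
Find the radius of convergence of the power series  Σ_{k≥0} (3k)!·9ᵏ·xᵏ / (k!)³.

By the ratio test, |a_{k+1}/a_k| = (3k+1)·(3k+2)·(3k+3)/(k+1)³ · 9 → 243.
Convergence for |x| · 243 < 1, i.e. |x| < 1/243. So R = 1/243.

R = 1/243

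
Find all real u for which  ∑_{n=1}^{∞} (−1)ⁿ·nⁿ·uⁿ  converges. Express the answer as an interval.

{0}

Applying the root test, |a_n|^(1/n) = n → ∞.
The root grows without bound, so R = 0 (convergence only at u = 0).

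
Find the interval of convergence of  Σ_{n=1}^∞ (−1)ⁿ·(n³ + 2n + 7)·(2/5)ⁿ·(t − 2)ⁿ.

(-1/2, 9/2)

By the ratio test, |a_{n+1}/a_n| = [((n+1)³ + 2(n+1) + 7)/(n³ + 2n + 7)] · 2/5 → 2/5.
Thus R = 1/(2/5) = 5/2.
At t = 9/2: the n-th term does not approach 0; divergence by the term test.
Check t = -1/2: the terms do not tend to 0, so the series diverges.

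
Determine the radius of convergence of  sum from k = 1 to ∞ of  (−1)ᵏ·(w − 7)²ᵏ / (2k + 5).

By the ratio test, |a_{k+1}/a_k| = (2k + 5)/(2(k+1) + 5) → 1.
Since the exponent of (w − 7) increases by 2 each term, convergence requires |w − 7|² < 1, hence R = 1.

R = 1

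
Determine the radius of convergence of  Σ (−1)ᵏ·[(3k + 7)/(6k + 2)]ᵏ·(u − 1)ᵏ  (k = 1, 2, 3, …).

Root test: |a_k|^(1/k) = (3k + 7)/(6k + 2) → 1/2.
Convergence for |u − 1| · 1/2 < 1, i.e. |u − 1| < 2. So R = 2.

R = 2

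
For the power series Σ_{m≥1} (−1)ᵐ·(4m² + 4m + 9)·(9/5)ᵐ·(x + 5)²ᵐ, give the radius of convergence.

R = √5/3

By the ratio test, |a_{m+1}/a_m| = [(4(m+1)² + 4(m+1) + 9)/(4m² + 4m + 9)] · 9/5 → 9/5.
Writing y = (x + 5)², the series in y has radius 5/9, so |x + 5| < √(5/9) and R = √5/3.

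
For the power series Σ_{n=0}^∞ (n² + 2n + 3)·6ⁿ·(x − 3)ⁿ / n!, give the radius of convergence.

The ratio of consecutive coefficients is ((n+1)² + 2(n+1) + 3)/(n² + 2n + 3) · 6 · 1/(n+1) → 0.
The limit is 0, so the series converges for all x; R = ∞.

R = ∞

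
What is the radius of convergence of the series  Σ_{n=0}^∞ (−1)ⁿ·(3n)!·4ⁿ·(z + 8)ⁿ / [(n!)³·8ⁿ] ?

Ratio test: |a_{n+1}/a_n| = (3n+1)·(3n+2)·(3n+3)/(n+1)³ · 4/8 → 27/2 as n → ∞.
The series converges when 27/2 · |z + 8| < 1, giving R = 2/27.

R = 2/27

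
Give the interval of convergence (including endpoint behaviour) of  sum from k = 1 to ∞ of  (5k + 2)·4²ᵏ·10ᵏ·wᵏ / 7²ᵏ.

Apply the ratio test: |a_{k+1}| / |a_k| = [(5(k+1) + 2)/(5k + 2)] · 16·10/49, which tends to 160/49 as k → ∞.
Hence the series converges for |w| < 1/(160/49) = 49/160, so the radius of convergence is 49/160.
Endpoint w = 49/160: the terms do not tend to 0, so the series diverges.
When w = -49/160, the k-th term does not approach 0; divergence by the term test.

(-49/160, 49/160)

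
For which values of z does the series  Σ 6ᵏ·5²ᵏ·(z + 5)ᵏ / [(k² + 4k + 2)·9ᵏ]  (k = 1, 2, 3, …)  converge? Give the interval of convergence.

[-253/50, -247/50]

Apply the ratio test: |a_{k+1}| / |a_k| = [(k² + 4k + 2)/((k+1)² + 4(k+1) + 2)] · 6·25/9, which tends to 50/3 as k → ∞.
The series converges when 50/3 · |z + 5| < 1, giving R = 3/50.
Check z = -247/50: the terms are on the order of 1/k², so the series converges absolutely by comparison with the p-series (p = 2 > 1).
At z = -253/50: absolute convergence follows by limit comparison with Σ 1/k².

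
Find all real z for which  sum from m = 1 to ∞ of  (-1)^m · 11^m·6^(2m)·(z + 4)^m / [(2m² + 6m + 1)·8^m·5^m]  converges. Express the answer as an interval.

Ratio test: |a_{m+1}/a_m| = [(2m² + 6m + 1)/(2(m+1)² + 6(m+1) + 1)] · 11·36/(8·5) → 99/10 as m → ∞.
The series converges when 99/10 · |z + 4| < 1, giving R = 10/99.
When z = -386/99, the series is dominated by a constant times Σ 1/m², which converges (p = 2 > 1).
Check z = -406/99: absolute convergence follows by limit comparison with Σ 1/m².

[-406/99, -386/99]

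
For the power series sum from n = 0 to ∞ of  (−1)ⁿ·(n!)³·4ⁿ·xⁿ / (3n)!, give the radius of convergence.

The ratio of consecutive coefficients is (n+1)³/[(3n+1)·(3n+2)·(3n+3)] · 4 → 4/27.
The series converges when 4/27 · |x| < 1, giving R = 27/4.

R = 27/4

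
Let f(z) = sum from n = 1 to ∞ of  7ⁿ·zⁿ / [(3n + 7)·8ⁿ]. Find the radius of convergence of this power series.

Ratio test: |a_{n+1}/a_n| = [(3n + 7)/(3(n+1) + 7)] · 7/8 → 7/8 as n → ∞.
The series converges when 7/8 · |z| < 1, giving R = 8/7.

R = 8/7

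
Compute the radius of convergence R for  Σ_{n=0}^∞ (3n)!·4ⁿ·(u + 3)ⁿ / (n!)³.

Ratio test: |a_{n+1}/a_n| = (3n+1)·(3n+2)·(3n+3)/(n+1)³ · 4 → 108 as n → ∞.
The series converges when 108 · |u + 3| < 1, giving R = 1/108.

R = 1/108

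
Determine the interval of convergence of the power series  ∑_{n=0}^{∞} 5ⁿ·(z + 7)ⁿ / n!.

(−∞, ∞)

Ratio test: |a_{n+1}/a_n| = 5 · 1/(n+1) → 0 as n → ∞.
Since the limit is 0 < 1 for every z, the series converges on all of ℝ and R = ∞.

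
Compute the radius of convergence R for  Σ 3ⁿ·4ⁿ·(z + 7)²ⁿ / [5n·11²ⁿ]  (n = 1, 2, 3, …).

The ratio of consecutive coefficients is [5n/5(n+1)] · 3·4/121 → 12/121.
Successive powers of (z + 7) differ by 2, so the series converges when |z + 7|² · 12/121 < 1, i.e. |z + 7| < √(121/12). So R = 11√3/6.

R = 11√3/6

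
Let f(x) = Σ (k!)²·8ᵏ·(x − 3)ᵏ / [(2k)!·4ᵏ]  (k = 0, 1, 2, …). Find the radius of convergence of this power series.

Apply the ratio test: |a_{k+1}| / |a_k| = (k+1)²/[(2k+1)·(2k+2)] · 8/4, which tends to 1/2 as k → ∞.
Thus R = 1/(1/2) = 2.

R = 2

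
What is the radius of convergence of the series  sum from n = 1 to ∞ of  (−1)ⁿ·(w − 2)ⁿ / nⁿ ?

By the Cauchy root test, |a_n|^(1/n) = 1/n → 0.
The limit is 0 for every w, so R = ∞.

R = ∞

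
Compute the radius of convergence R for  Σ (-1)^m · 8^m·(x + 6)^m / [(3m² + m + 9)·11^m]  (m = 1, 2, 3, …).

Ratio test: |a_{m+1}/a_m| = [(3m² + m + 9)/(3(m+1)² + (m+1) + 9)] · 8/11 → 8/11 as m → ∞.
Thus R = 1/(8/11) = 11/8.

R = 11/8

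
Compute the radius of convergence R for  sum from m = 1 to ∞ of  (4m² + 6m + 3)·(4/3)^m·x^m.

R = 3/4

Ratio test: |a_{m+1}/a_m| = [(4(m+1)² + 6(m+1) + 3)/(4m² + 6m + 3)] · 4/3 → 4/3 as m → ∞.
Convergence for |x| · 4/3 < 1, i.e. |x| < 3/4. So R = 3/4.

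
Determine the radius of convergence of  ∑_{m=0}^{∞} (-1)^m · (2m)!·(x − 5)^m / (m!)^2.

R = 1/4

The ratio of consecutive coefficients is (2m+1)·(2m+2)/(m+1)² → 4.
Convergence for |x − 5| · 4 < 1, i.e. |x − 5| < 1/4. So R = 1/4.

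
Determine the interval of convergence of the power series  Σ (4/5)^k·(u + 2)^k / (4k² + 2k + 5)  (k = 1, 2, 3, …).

[-13/4, -3/4]

Apply the ratio test: |a_{k+1}| / |a_k| = [(4k² + 2k + 5)/(4(k+1)² + 2(k+1) + 5)] · 4/5, which tends to 4/5 as k → ∞.
Hence the series converges for |u + 2| < 1/(4/5) = 5/4, so the radius of convergence is 5/4.
At u = -3/4: the series is dominated by a constant times Σ 1/k², which converges (p = 2 > 1).
Check u = -13/4: the series is dominated by a constant times Σ 1/k², which converges (p = 2 > 1).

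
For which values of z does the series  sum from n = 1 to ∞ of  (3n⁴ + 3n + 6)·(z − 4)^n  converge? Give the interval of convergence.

Apply the ratio test: |a_{n+1}| / |a_n| = (3(n+1)⁴ + 3(n+1) + 6)/(3n⁴ + 3n + 6), which tends to 1 as n → ∞.
So the series converges when |z − 4| < 1 and diverges when |z − 4| > 1; R = 1.
Check z = 5: the terms do not tend to 0, so the series diverges.
Check z = 3: the terms have absolute value of order n⁴, which does not tend to 0, so the series diverges by the divergence test.

(3, 5)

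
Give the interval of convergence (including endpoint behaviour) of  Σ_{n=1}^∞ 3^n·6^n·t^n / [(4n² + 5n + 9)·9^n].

[-1/2, 1/2]

By the ratio test, |a_{n+1}/a_n| = [(4n² + 5n + 9)/(4(n+1)² + 5(n+1) + 9)] · 3·6/9 → 2.
Thus R = 1/(2) = 1/2.
Endpoint t = 1/2: the series is dominated by a constant times Σ 1/n², which converges (p = 2 > 1).
Check t = -1/2: the terms are on the order of 1/n², so the series converges absolutely by comparison with the p-series (p = 2 > 1).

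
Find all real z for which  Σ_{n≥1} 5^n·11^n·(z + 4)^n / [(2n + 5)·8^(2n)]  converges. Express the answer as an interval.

Apply the ratio test: |a_{n+1}| / |a_n| = [(2n + 5)/(2(n+1) + 5)] · 5·11/64, which tends to 55/64 as n → ∞.
Thus R = 1/(55/64) = 64/55.
When z = -156/55, the terms are asymptotic to a nonzero constant times 1/n, so the series diverges by limit comparison with Σ 1/n.
At z = -284/55: convergence follows from the alternating series test (terms decrease monotonically to 0).

[-284/55, -156/55)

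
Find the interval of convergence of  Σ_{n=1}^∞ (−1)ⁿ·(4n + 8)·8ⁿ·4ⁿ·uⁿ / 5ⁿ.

Ratio test: |a_{n+1}/a_n| = [(4(n+1) + 8)/(4n + 8)] · 8·4/5 → 32/5 as n → ∞.
Hence the series converges for |u| < 1/(32/5) = 5/32, so the radius of convergence is 5/32.
At u = 5/32: the terms have absolute value of order n, which does not tend to 0, so the series diverges by the divergence test.
Check u = -5/32: the terms do not tend to 0, so the series diverges.

(-5/32, 5/32)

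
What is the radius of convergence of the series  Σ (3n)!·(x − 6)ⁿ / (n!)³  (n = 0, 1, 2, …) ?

R = 1/27

By the ratio test, |a_{n+1}/a_n| = (3n+1)·(3n+2)·(3n+3)/(n+1)³ → 27.
Thus R = 1/(27) = 1/27.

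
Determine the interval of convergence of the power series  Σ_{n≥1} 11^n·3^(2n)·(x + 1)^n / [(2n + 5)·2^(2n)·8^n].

Ratio test: |a_{n+1}/a_n| = [(2n + 5)/(2(n+1) + 5)] · 11·9/(4·8) → 99/32 as n → ∞.
The series converges when 99/32 · |x + 1| < 1, giving R = 32/99.
At x = -67/99: the terms behave like c/n; limit comparison with the harmonic series gives divergence.
At x = -131/99: an alternating series whose terms decrease to 0 in absolute value, so it converges by the Leibniz criterion.

[-131/99, -67/99)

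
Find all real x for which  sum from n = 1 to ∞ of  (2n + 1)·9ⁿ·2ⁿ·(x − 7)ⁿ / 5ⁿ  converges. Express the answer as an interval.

Apply the ratio test: |a_{n+1}| / |a_n| = [(2(n+1) + 1)/(2n + 1)] · 9·2/5, which tends to 18/5 as n → ∞.
Convergence for |x − 7| · 18/5 < 1, i.e. |x − 7| < 5/18. So R = 5/18.
Endpoint x = 131/18: the terms do not tend to 0, so the series diverges.
Endpoint x = 121/18: the terms do not tend to 0, so the series diverges.

(121/18, 131/18)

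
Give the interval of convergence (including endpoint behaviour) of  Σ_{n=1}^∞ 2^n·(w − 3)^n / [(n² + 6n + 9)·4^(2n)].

Ratio test: |a_{n+1}/a_n| = [(n² + 6n + 9)/((n+1)² + 6(n+1) + 9)] · 2/16 → 1/8 as n → ∞.
Hence the series converges for |w − 3| < 1/(1/8) = 8, so the radius of convergence is 8.
Endpoint w = 11: the series is dominated by a constant times Σ 1/n², which converges (p = 2 > 1).
Endpoint w = -5: the series is dominated by a constant times Σ 1/n², which converges (p = 2 > 1).

[-5, 11]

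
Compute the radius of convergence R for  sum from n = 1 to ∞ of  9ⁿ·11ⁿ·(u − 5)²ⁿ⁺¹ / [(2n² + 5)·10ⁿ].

The ratio of consecutive coefficients is [(2n² + 5)/(2(n+1)² + 5)] · 9·11/10 → 99/10.
Writing y = (u − 5)², the series in y has radius 10/99, so |u − 5| < √(10/99) and R = √110/33.

R = √110/33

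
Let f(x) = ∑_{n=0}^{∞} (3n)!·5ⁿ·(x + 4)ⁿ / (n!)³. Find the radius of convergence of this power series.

By the ratio test, |a_{n+1}/a_n| = (3n+1)·(3n+2)·(3n+3)/(n+1)³ · 5 → 135.
The series converges when 135 · |x + 4| < 1, giving R = 1/135.

R = 1/135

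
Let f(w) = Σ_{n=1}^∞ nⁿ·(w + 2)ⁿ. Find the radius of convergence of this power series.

R = 0

Applying the root test, |a_n|^(1/n) = n → ∞.
Since the n-th root of |a_n| is unbounded, the series converges only at w = -2; R = 0.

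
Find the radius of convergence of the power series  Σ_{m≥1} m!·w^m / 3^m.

The ratio of consecutive coefficients is (m+1) · 1/3 → ∞.
The terms grow without bound for any w ≠ 0, so R = 0 (convergence only at w = 0).

R = 0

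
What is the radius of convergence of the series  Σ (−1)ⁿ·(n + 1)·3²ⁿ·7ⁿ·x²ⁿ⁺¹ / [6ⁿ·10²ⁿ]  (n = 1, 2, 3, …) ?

R = 10√42/21

Apply the ratio test: |a_{n+1}| / |a_n| = [((n+1) + 1)/(n + 1)] · 9·7/(6·100), which tends to 21/200 as n → ∞.
Since the exponent of x increases by 2 each term, convergence requires |x|² < 200/21, hence R = 10√42/21.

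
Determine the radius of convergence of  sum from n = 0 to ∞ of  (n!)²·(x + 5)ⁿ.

By the ratio test, |a_{n+1}/a_n| = (n+1)² → ∞.
The ratio grows without bound, so the series diverges whenever (x + 5) ≠ 0; it converges only at x = -5. R = 0.

R = 0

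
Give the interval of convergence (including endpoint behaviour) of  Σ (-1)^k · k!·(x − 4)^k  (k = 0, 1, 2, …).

Apply the ratio test: |a_{k+1}| / |a_k| = (k+1), which tends to ∞ as k → ∞.
The terms grow without bound for any (x − 4) ≠ 0, so R = 0 (convergence only at x = 4).

{4}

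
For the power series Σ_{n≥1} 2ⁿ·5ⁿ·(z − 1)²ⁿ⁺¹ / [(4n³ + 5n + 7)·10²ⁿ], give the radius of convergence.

R = √10

By the ratio test, |a_{n+1}/a_n| = [(4n³ + 5n + 7)/(4(n+1)³ + 5(n+1) + 7)] · 2·5/100 → 1/10.
Successive powers of (z − 1) differ by 2, so the series converges when |z − 1|² · 1/10 < 1, i.e. |z − 1| < √(10). So R = √10.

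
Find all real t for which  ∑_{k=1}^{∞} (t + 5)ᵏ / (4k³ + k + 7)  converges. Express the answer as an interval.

Ratio test: |a_{k+1}/a_k| = (4k³ + k + 7)/(4(k+1)³ + (k+1) + 7) → 1 as k → ∞.
Convergence for |t + 5| < 1, so R = 1.
Endpoint t = -4: absolute convergence follows by limit comparison with Σ 1/k³.
When t = -6, absolute convergence follows by limit comparison with Σ 1/k³.

[-6, -4]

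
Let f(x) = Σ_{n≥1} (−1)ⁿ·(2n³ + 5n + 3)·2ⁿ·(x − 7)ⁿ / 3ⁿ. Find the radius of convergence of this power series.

Ratio test: |a_{n+1}/a_n| = [(2(n+1)³ + 5(n+1) + 3)/(2n³ + 5n + 3)] · 2/3 → 2/3 as n → ∞.
Convergence for |x − 7| · 2/3 < 1, i.e. |x − 7| < 3/2. So R = 3/2.

R = 3/2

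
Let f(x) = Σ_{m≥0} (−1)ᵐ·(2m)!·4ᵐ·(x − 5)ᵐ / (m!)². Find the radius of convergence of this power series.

R = 1/16

Ratio test: |a_{m+1}/a_m| = (2m+1)·(2m+2)/(m+1)² · 4 → 16 as m → ∞.
Thus R = 1/(16) = 1/16.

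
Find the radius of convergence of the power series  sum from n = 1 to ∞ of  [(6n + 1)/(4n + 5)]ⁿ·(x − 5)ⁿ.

Root test: |a_n|^(1/n) = (6n + 1)/(4n + 5) → 3/2.
The series converges when 3/2 · |x − 5| < 1, giving R = 2/3.

R = 2/3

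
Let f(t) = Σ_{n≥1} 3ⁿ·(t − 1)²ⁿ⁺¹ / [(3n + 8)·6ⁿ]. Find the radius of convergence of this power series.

By the ratio test, |a_{n+1}/a_n| = [(3n + 8)/(3(n+1) + 8)] · 3/6 → 1/2.
Successive powers of (t − 1) differ by 2, so the series converges when |t − 1|² · 1/2 < 1, i.e. |t − 1| < √(2). So R = √2.

R = √2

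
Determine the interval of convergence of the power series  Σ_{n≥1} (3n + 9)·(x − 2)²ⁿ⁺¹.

(1, 3)

The ratio of consecutive coefficients is (3(n+1) + 9)/(3n + 9) → 1.
Writing y = (x − 2)², the series in y has radius 1, so |x − 2| < √(1) = 1 and R = 1.
At x = 3: the terms have absolute value of order n, which does not tend to 0, so the series diverges by the divergence test.
When x = 1, the terms do not tend to 0, so the series diverges.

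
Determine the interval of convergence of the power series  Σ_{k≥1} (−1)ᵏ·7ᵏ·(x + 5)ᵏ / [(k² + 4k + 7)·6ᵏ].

By the ratio test, |a_{k+1}/a_k| = [(k² + 4k + 7)/((k+1)² + 4(k+1) + 7)] · 7/6 → 7/6.
Thus R = 1/(7/6) = 6/7.
At x = -29/7: absolute convergence follows by limit comparison with Σ 1/k².
At x = -41/7: the series is dominated by a constant times Σ 1/k², which converges (p = 2 > 1).

[-41/7, -29/7]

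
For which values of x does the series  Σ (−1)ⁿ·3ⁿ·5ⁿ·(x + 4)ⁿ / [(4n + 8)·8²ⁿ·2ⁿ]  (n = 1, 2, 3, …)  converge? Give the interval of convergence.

Ratio test: |a_{n+1}/a_n| = [(4n + 8)/(4(n+1) + 8)] · 3·5/(64·2) → 15/128 as n → ∞.
The series converges when 15/128 · |x + 4| < 1, giving R = 128/15.
When x = 68/15, the terms alternate in sign and decrease monotonically to 0 in absolute value (size ~ c/n), so the alternating series test gives convergence.
Check x = -188/15: the terms are asymptotic to a nonzero constant times 1/n, so the series diverges by limit comparison with Σ 1/n.

(-188/15, 68/15]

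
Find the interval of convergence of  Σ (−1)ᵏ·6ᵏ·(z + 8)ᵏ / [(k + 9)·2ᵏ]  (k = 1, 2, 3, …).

By the ratio test, |a_{k+1}/a_k| = [(k + 9)/((k+1) + 9)] · 6/2 → 3.
Convergence for |z + 8| · 3 < 1, i.e. |z + 8| < 1/3. So R = 1/3.
Check z = -23/3: convergence follows from the alternating series test (terms decrease monotonically to 0).
Endpoint z = -25/3: comparison with the harmonic series Σ 1/k shows the series diverges.

(-25/3, -23/3]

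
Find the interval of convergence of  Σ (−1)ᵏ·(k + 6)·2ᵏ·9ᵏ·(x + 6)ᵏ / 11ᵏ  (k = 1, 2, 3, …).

Apply the ratio test: |a_{k+1}| / |a_k| = [((k+1) + 6)/(k + 6)] · 2·9/11, which tends to 18/11 as k → ∞.
Hence the series converges for |x + 6| < 1/(18/11) = 11/18, so the radius of convergence is 11/18.
When x = -97/18, the terms have absolute value of order k, which does not tend to 0, so the series diverges by the divergence test.
When x = -119/18, the terms do not tend to 0, so the series diverges.

(-119/18, -97/18)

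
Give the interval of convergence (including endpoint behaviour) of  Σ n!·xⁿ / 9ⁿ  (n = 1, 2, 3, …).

{0}

The ratio of consecutive coefficients is (n+1) · 1/9 → ∞.
The ratio grows without bound, so the series diverges whenever x ≠ 0; it converges only at x = 0. R = 0.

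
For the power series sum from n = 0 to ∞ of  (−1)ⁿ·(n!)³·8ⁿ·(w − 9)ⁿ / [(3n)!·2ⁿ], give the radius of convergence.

R = 27/4

Ratio test: |a_{n+1}/a_n| = (n+1)³/[(3n+1)·(3n+2)·(3n+3)] · 8/2 → 4/27 as n → ∞.
Hence the series converges for |w − 9| < 1/(4/27) = 27/4, so the radius of convergence is 27/4.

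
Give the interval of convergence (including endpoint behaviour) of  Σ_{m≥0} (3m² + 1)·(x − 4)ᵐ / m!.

(−∞, ∞)

By the ratio test, |a_{m+1}/a_m| = (3(m+1)² + 1)/(3m² + 1) · 1/(m+1) → 0.
Since the limit is 0 < 1 for every x, the series converges on all of ℝ and R = ∞.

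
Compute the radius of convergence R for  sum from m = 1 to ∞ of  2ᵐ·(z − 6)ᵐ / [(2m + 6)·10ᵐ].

R = 5

By the ratio test, |a_{m+1}/a_m| = [(2m + 6)/(2(m+1) + 6)] · 2/10 → 1/5.
The series converges when 1/5 · |z − 6| < 1, giving R = 5.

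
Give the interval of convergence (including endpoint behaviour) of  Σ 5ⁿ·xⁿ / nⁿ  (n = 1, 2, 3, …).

(−∞, ∞)

Applying the root test, |a_n|^(1/n) = 5/n → 0.
Since the n-th root of |a_n| tends to 0, the series converges for all real x; R = ∞.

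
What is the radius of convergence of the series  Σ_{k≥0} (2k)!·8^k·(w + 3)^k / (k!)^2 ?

Apply the ratio test: |a_{k+1}| / |a_k| = (2k+1)·(2k+2)/(k+1)² · 8, which tends to 32 as k → ∞.
The series converges when 32 · |w + 3| < 1, giving R = 1/32.

R = 1/32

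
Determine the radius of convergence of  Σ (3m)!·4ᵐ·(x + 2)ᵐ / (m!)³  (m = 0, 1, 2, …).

The ratio of consecutive coefficients is (3m+1)·(3m+2)·(3m+3)/(m+1)³ · 4 → 108.
Convergence for |x + 2| · 108 < 1, i.e. |x + 2| < 1/108. So R = 1/108.

R = 1/108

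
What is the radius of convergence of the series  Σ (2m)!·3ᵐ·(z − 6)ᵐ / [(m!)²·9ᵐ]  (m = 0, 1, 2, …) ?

R = 3/4

By the ratio test, |a_{m+1}/a_m| = (2m+1)·(2m+2)/(m+1)² · 3/9 → 4/3.
Thus R = 1/(4/3) = 3/4.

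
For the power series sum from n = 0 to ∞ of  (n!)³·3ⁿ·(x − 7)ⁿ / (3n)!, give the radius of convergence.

Apply the ratio test: |a_{n+1}| / |a_n| = (n+1)³/[(3n+1)·(3n+2)·(3n+3)] · 3, which tends to 1/9 as n → ∞.
Convergence for |x − 7| · 1/9 < 1, i.e. |x − 7| < 9. So R = 9.

R = 9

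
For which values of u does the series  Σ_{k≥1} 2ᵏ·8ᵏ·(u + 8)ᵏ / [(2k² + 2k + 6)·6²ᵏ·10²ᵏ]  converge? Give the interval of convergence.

[-233, 217]

By the ratio test, |a_{k+1}/a_k| = [(2k² + 2k + 6)/(2(k+1)² + 2(k+1) + 6)] · 2·8/(36·100) → 1/225.
Thus R = 1/(1/225) = 225.
Check u = 217: absolute convergence follows by limit comparison with Σ 1/k².
At u = -233: the series is dominated by a constant times Σ 1/k², which converges (p = 2 > 1).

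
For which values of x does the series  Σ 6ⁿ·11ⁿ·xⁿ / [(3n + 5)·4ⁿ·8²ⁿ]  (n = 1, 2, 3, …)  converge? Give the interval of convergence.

Ratio test: |a_{n+1}/a_n| = [(3n + 5)/(3(n+1) + 5)] · 6·11/(4·64) → 33/128 as n → ∞.
The series converges when 33/128 · |x| < 1, giving R = 128/33.
When x = 128/33, the terms are asymptotic to a nonzero constant times 1/n, so the series diverges by limit comparison with Σ 1/n.
At x = -128/33: convergence follows from the alternating series test (terms decrease monotonically to 0).

[-128/33, 128/33)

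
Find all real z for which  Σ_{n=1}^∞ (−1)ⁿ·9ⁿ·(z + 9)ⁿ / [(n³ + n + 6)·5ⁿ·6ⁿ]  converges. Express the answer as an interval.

By the ratio test, |a_{n+1}/a_n| = [(n³ + n + 6)/((n+1)³ + (n+1) + 6)] · 9/(5·6) → 3/10.
Hence the series converges for |z + 9| < 1/(3/10) = 10/3, so the radius of convergence is 10/3.
At z = -17/3: the series is dominated by a constant times Σ 1/n³, which converges (p = 3 > 1).
Endpoint z = -37/3: the terms are on the order of 1/n³, so the series converges absolutely by comparison with the p-series (p = 3 > 1).

[-37/3, -17/3]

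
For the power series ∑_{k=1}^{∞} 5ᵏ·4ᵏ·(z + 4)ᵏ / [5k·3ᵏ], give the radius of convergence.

R = 3/20

The ratio of consecutive coefficients is [5k/5(k+1)] · 5·4/3 → 20/3.
Convergence for |z + 4| · 20/3 < 1, i.e. |z + 4| < 3/20. So R = 3/20.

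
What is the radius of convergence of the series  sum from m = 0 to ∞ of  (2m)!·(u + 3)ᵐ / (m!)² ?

Apply the ratio test: |a_{m+1}| / |a_m| = (2m+1)·(2m+2)/(m+1)², which tends to 4 as m → ∞.
Thus R = 1/(4) = 1/4.

R = 1/4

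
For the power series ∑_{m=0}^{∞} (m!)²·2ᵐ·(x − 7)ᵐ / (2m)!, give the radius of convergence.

Apply the ratio test: |a_{m+1}| / |a_m| = (m+1)²/[(2m+1)·(2m+2)] · 2, which tends to 1/2 as m → ∞.
Thus R = 1/(1/2) = 2.

R = 2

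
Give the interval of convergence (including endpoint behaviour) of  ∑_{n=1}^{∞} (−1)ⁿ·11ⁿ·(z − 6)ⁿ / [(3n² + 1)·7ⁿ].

By the ratio test, |a_{n+1}/a_n| = [(3n² + 1)/(3(n+1)² + 1)] · 11/7 → 11/7.
The series converges when 11/7 · |z − 6| < 1, giving R = 7/11.
Check z = 73/11: the series is dominated by a constant times Σ 1/n², which converges (p = 2 > 1).
At z = 59/11: the terms are on the order of 1/n², so the series converges absolutely by comparison with the p-series (p = 2 > 1).

[59/11, 73/11]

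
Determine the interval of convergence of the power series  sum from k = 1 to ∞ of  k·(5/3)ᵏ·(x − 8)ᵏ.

By the ratio test, |a_{k+1}/a_k| = [(k+1)/k] · 5/3 → 5/3.
Convergence for |x − 8| · 5/3 < 1, i.e. |x − 8| < 3/5. So R = 3/5.
At x = 43/5: the k-th term does not approach 0; divergence by the term test.
When x = 37/5, the k-th term does not approach 0; divergence by the term test.

(37/5, 43/5)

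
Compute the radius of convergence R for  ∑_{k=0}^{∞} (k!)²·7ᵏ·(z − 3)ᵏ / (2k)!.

By the ratio test, |a_{k+1}/a_k| = (k+1)²/[(2k+1)·(2k+2)] · 7 → 7/4.
Thus R = 1/(7/4) = 4/7.

R = 4/7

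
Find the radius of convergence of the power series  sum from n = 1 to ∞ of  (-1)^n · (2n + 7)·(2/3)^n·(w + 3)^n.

Ratio test: |a_{n+1}/a_n| = [(2(n+1) + 7)/(2n + 7)] · 2/3 → 2/3 as n → ∞.
The series converges when 2/3 · |w + 3| < 1, giving R = 3/2.

R = 3/2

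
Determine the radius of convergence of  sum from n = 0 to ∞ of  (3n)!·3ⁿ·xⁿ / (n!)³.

The ratio of consecutive coefficients is (3n+1)·(3n+2)·(3n+3)/(n+1)³ · 3 → 81.
The series converges when 81 · |x| < 1, giving R = 1/81.

R = 1/81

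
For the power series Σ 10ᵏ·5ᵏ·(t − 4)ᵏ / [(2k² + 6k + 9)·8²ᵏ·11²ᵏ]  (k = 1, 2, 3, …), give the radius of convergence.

R = 3872/25

Apply the ratio test: |a_{k+1}| / |a_k| = [(2k² + 6k + 9)/(2(k+1)² + 6(k+1) + 9)] · 10·5/(64·121), which tends to 25/3872 as k → ∞.
Thus R = 1/(25/3872) = 3872/25.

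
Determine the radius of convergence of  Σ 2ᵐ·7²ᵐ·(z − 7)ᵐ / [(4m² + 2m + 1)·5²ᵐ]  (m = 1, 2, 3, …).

By the ratio test, |a_{m+1}/a_m| = [(4m² + 2m + 1)/(4(m+1)² + 2(m+1) + 1)] · 2·49/25 → 98/25.
The series converges when 98/25 · |z − 7| < 1, giving R = 25/98.

R = 25/98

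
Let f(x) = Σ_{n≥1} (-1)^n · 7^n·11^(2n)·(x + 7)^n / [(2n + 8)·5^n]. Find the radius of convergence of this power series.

Apply the ratio test: |a_{n+1}| / |a_n| = [(2n + 8)/(2(n+1) + 8)] · 7·121/5, which tends to 847/5 as n → ∞.
Thus R = 1/(847/5) = 5/847.

R = 5/847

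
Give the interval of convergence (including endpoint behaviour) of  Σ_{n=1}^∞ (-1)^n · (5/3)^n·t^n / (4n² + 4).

[-3/5, 3/5]

The ratio of consecutive coefficients is [(4n² + 4)/(4(n+1)² + 4)] · 5/3 → 5/3.
Hence the series converges for |t| < 1/(5/3) = 3/5, so the radius of convergence is 3/5.
When t = 3/5, the terms are on the order of 1/n², so the series converges absolutely by comparison with the p-series (p = 2 > 1).
Endpoint t = -3/5: absolute convergence follows by limit comparison with Σ 1/n².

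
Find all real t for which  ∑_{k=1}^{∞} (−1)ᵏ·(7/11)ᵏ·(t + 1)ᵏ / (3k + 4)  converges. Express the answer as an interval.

Apply the ratio test: |a_{k+1}| / |a_k| = [(3k + 4)/(3(k+1) + 4)] · 7/11, which tends to 7/11 as k → ∞.
Hence the series converges for |t + 1| < 1/(7/11) = 11/7, so the radius of convergence is 11/7.
At t = 4/7: convergence follows from the alternating series test (terms decrease monotonically to 0).
Check t = -18/7: the terms behave like c/k; limit comparison with the harmonic series gives divergence.

(-18/7, 4/7]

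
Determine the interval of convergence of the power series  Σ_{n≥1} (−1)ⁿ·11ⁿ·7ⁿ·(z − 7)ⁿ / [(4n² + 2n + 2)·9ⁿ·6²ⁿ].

[215/77, 863/77]

By the ratio test, |a_{n+1}/a_n| = [(4n² + 2n + 2)/(4(n+1)² + 2(n+1) + 2)] · 11·7/(9·36) → 77/324.
Thus R = 1/(77/324) = 324/77.
Endpoint z = 863/77: the terms are on the order of 1/n², so the series converges absolutely by comparison with the p-series (p = 2 > 1).
At z = 215/77: the series is dominated by a constant times Σ 1/n², which converges (p = 2 > 1).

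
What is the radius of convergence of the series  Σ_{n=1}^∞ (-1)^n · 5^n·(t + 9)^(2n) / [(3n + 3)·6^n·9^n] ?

Ratio test: |a_{n+1}/a_n| = [(3n + 3)/(3(n+1) + 3)] · 5/(6·9) → 5/54 as n → ∞.
Since the exponent of (t + 9) increases by 2 each term, convergence requires |t + 9|² < 54/5, hence R = 3√30/5.

R = 3√30/5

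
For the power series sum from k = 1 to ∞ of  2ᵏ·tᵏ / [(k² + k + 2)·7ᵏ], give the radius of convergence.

Apply the ratio test: |a_{k+1}| / |a_k| = [(k² + k + 2)/((k+1)² + (k+1) + 2)] · 2/7, which tends to 2/7 as k → ∞.
The series converges when 2/7 · |t| < 1, giving R = 7/2.

R = 7/2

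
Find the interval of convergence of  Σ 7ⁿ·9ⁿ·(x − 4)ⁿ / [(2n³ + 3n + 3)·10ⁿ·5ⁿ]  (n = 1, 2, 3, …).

Apply the ratio test: |a_{n+1}| / |a_n| = [(2n³ + 3n + 3)/(2(n+1)³ + 3(n+1) + 3)] · 7·9/(10·5), which tends to 63/50 as n → ∞.
The series converges when 63/50 · |x − 4| < 1, giving R = 50/63.
Endpoint x = 302/63: the series is dominated by a constant times Σ 1/n³, which converges (p = 3 > 1).
At x = 202/63: absolute convergence follows by limit comparison with Σ 1/n³.

[202/63, 302/63]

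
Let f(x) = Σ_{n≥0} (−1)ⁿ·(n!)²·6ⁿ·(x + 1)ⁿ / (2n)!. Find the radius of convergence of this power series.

Apply the ratio test: |a_{n+1}| / |a_n| = (n+1)²/[(2n+1)·(2n+2)] · 6, which tends to 3/2 as n → ∞.
Convergence for |x + 1| · 3/2 < 1, i.e. |x + 1| < 2/3. So R = 2/3.

R = 2/3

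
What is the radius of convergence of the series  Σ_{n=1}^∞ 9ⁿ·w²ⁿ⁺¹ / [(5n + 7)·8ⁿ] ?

Apply the ratio test: |a_{n+1}| / |a_n| = [(5n + 7)/(5(n+1) + 7)] · 9/8, which tends to 9/8 as n → ∞.
Since the exponent of w increases by 2 each term, convergence requires |w|² < 8/9, hence R = 2√2/3.

R = 2√2/3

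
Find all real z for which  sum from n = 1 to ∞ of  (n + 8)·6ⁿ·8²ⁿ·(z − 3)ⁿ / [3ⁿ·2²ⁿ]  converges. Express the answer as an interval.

The ratio of consecutive coefficients is [((n+1) + 8)/(n + 8)] · 6·64/(3·4) → 32.
The series converges when 32 · |z − 3| < 1, giving R = 1/32.
Check z = 97/32: the n-th term does not approach 0; divergence by the term test.
Check z = 95/32: the terms do not tend to 0, so the series diverges.

(95/32, 97/32)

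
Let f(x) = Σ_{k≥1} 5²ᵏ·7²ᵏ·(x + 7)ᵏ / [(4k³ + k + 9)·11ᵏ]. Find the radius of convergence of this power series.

Ratio test: |a_{k+1}/a_k| = [(4k³ + k + 9)/(4(k+1)³ + (k+1) + 9)] · 25·49/11 → 1225/11 as k → ∞.
The series converges when 1225/11 · |x + 7| < 1, giving R = 11/1225.

R = 11/1225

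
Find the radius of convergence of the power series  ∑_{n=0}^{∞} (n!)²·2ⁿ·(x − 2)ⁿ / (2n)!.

R = 2

The ratio of consecutive coefficients is (n+1)²/[(2n+1)·(2n+2)] · 2 → 1/2.
Convergence for |x − 2| · 1/2 < 1, i.e. |x − 2| < 2. So R = 2.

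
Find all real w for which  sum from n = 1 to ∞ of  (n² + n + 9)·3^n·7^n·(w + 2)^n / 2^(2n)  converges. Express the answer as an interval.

Ratio test: |a_{n+1}/a_n| = [((n+1)² + (n+1) + 9)/(n² + n + 9)] · 3·7/4 → 21/4 as n → ∞.
Thus R = 1/(21/4) = 4/21.
At w = -38/21: the terms do not tend to 0, so the series diverges.
Check w = -46/21: the n-th term does not approach 0; divergence by the term test.

(-46/21, -38/21)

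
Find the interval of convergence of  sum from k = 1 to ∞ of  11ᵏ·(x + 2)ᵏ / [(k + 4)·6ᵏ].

[-28/11, -16/11)

The ratio of consecutive coefficients is [(k + 4)/((k+1) + 4)] · 11/6 → 11/6.
Convergence for |x + 2| · 11/6 < 1, i.e. |x + 2| < 6/11. So R = 6/11.
When x = -16/11, the terms are asymptotic to a nonzero constant times 1/k, so the series diverges by limit comparison with Σ 1/k.
Check x = -28/11: convergence follows from the alternating series test (terms decrease monotonically to 0).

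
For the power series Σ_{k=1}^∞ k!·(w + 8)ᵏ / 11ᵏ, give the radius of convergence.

R = 0

The ratio of consecutive coefficients is (k+1) · 1/11 → ∞.
The ratio grows without bound, so the series diverges whenever (w + 8) ≠ 0; it converges only at w = -8. R = 0.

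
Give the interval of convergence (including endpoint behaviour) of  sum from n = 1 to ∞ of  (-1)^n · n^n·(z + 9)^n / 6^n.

Applying the root test, |a_n|^(1/n) = n/6 → ∞.
Since the n-th root of |a_n| is unbounded, the series converges only at z = -9; R = 0.

{-9}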